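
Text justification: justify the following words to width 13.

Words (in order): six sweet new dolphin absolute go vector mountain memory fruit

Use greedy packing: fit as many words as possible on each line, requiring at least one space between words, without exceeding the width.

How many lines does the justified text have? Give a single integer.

Answer: 6

Derivation:
Line 1: ['six', 'sweet', 'new'] (min_width=13, slack=0)
Line 2: ['dolphin'] (min_width=7, slack=6)
Line 3: ['absolute', 'go'] (min_width=11, slack=2)
Line 4: ['vector'] (min_width=6, slack=7)
Line 5: ['mountain'] (min_width=8, slack=5)
Line 6: ['memory', 'fruit'] (min_width=12, slack=1)
Total lines: 6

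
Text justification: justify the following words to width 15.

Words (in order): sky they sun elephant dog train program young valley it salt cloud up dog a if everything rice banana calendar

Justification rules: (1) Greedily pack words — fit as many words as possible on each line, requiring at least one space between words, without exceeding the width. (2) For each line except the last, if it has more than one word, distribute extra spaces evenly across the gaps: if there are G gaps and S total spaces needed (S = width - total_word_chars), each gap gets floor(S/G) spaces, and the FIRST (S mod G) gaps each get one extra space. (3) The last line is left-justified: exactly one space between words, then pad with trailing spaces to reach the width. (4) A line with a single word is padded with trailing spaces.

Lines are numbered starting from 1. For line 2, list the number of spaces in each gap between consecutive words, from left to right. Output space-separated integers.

Line 1: ['sky', 'they', 'sun'] (min_width=12, slack=3)
Line 2: ['elephant', 'dog'] (min_width=12, slack=3)
Line 3: ['train', 'program'] (min_width=13, slack=2)
Line 4: ['young', 'valley', 'it'] (min_width=15, slack=0)
Line 5: ['salt', 'cloud', 'up'] (min_width=13, slack=2)
Line 6: ['dog', 'a', 'if'] (min_width=8, slack=7)
Line 7: ['everything', 'rice'] (min_width=15, slack=0)
Line 8: ['banana', 'calendar'] (min_width=15, slack=0)

Answer: 4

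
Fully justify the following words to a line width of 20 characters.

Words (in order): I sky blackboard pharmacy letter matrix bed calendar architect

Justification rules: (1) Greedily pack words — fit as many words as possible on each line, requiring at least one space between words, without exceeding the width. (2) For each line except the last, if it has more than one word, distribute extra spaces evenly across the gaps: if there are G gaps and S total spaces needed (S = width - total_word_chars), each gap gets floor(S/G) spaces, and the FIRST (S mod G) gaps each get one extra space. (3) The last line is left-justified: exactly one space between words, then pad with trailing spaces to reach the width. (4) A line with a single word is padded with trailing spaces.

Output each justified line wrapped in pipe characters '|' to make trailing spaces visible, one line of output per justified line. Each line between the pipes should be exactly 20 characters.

Answer: |I   sky   blackboard|
|pharmacy      letter|
|matrix  bed calendar|
|architect           |

Derivation:
Line 1: ['I', 'sky', 'blackboard'] (min_width=16, slack=4)
Line 2: ['pharmacy', 'letter'] (min_width=15, slack=5)
Line 3: ['matrix', 'bed', 'calendar'] (min_width=19, slack=1)
Line 4: ['architect'] (min_width=9, slack=11)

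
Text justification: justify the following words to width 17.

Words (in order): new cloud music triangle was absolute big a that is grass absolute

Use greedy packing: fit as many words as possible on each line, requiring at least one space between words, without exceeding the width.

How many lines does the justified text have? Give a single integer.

Line 1: ['new', 'cloud', 'music'] (min_width=15, slack=2)
Line 2: ['triangle', 'was'] (min_width=12, slack=5)
Line 3: ['absolute', 'big', 'a'] (min_width=14, slack=3)
Line 4: ['that', 'is', 'grass'] (min_width=13, slack=4)
Line 5: ['absolute'] (min_width=8, slack=9)
Total lines: 5

Answer: 5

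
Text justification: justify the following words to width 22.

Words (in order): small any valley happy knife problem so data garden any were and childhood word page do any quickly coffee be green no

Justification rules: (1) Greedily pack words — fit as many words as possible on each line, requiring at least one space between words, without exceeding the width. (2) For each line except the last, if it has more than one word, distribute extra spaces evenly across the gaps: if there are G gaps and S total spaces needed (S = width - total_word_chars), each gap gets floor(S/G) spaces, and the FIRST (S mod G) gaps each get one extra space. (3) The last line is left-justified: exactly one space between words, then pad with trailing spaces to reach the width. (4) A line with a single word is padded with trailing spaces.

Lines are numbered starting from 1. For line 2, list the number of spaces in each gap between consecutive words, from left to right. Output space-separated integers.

Line 1: ['small', 'any', 'valley', 'happy'] (min_width=22, slack=0)
Line 2: ['knife', 'problem', 'so', 'data'] (min_width=21, slack=1)
Line 3: ['garden', 'any', 'were', 'and'] (min_width=19, slack=3)
Line 4: ['childhood', 'word', 'page', 'do'] (min_width=22, slack=0)
Line 5: ['any', 'quickly', 'coffee', 'be'] (min_width=21, slack=1)
Line 6: ['green', 'no'] (min_width=8, slack=14)

Answer: 2 1 1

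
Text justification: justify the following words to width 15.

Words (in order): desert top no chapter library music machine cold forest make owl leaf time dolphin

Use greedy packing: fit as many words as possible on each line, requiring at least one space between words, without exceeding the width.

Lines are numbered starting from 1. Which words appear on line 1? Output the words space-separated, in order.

Answer: desert top no

Derivation:
Line 1: ['desert', 'top', 'no'] (min_width=13, slack=2)
Line 2: ['chapter', 'library'] (min_width=15, slack=0)
Line 3: ['music', 'machine'] (min_width=13, slack=2)
Line 4: ['cold', 'forest'] (min_width=11, slack=4)
Line 5: ['make', 'owl', 'leaf'] (min_width=13, slack=2)
Line 6: ['time', 'dolphin'] (min_width=12, slack=3)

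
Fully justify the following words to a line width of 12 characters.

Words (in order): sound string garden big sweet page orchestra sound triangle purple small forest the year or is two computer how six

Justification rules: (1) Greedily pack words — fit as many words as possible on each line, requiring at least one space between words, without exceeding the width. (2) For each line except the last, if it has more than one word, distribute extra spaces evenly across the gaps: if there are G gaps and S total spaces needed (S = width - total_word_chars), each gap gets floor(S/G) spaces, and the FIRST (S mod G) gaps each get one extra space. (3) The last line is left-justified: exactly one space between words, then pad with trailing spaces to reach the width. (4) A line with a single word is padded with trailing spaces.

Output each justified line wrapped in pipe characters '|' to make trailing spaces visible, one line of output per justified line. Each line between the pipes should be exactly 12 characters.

Line 1: ['sound', 'string'] (min_width=12, slack=0)
Line 2: ['garden', 'big'] (min_width=10, slack=2)
Line 3: ['sweet', 'page'] (min_width=10, slack=2)
Line 4: ['orchestra'] (min_width=9, slack=3)
Line 5: ['sound'] (min_width=5, slack=7)
Line 6: ['triangle'] (min_width=8, slack=4)
Line 7: ['purple', 'small'] (min_width=12, slack=0)
Line 8: ['forest', 'the'] (min_width=10, slack=2)
Line 9: ['year', 'or', 'is'] (min_width=10, slack=2)
Line 10: ['two', 'computer'] (min_width=12, slack=0)
Line 11: ['how', 'six'] (min_width=7, slack=5)

Answer: |sound string|
|garden   big|
|sweet   page|
|orchestra   |
|sound       |
|triangle    |
|purple small|
|forest   the|
|year  or  is|
|two computer|
|how six     |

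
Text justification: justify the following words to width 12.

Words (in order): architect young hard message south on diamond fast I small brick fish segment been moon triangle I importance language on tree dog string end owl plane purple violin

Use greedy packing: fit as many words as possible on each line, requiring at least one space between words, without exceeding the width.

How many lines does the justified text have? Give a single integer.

Line 1: ['architect'] (min_width=9, slack=3)
Line 2: ['young', 'hard'] (min_width=10, slack=2)
Line 3: ['message'] (min_width=7, slack=5)
Line 4: ['south', 'on'] (min_width=8, slack=4)
Line 5: ['diamond', 'fast'] (min_width=12, slack=0)
Line 6: ['I', 'small'] (min_width=7, slack=5)
Line 7: ['brick', 'fish'] (min_width=10, slack=2)
Line 8: ['segment', 'been'] (min_width=12, slack=0)
Line 9: ['moon'] (min_width=4, slack=8)
Line 10: ['triangle', 'I'] (min_width=10, slack=2)
Line 11: ['importance'] (min_width=10, slack=2)
Line 12: ['language', 'on'] (min_width=11, slack=1)
Line 13: ['tree', 'dog'] (min_width=8, slack=4)
Line 14: ['string', 'end'] (min_width=10, slack=2)
Line 15: ['owl', 'plane'] (min_width=9, slack=3)
Line 16: ['purple'] (min_width=6, slack=6)
Line 17: ['violin'] (min_width=6, slack=6)
Total lines: 17

Answer: 17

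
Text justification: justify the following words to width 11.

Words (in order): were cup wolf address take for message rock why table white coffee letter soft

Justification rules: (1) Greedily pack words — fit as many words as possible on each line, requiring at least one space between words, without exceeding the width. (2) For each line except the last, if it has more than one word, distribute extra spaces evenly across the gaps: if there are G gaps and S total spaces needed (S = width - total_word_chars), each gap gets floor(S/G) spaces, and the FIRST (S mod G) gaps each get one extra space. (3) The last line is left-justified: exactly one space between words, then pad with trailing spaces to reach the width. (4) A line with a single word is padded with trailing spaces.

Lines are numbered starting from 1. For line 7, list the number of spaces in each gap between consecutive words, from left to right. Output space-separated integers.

Answer: 1

Derivation:
Line 1: ['were', 'cup'] (min_width=8, slack=3)
Line 2: ['wolf'] (min_width=4, slack=7)
Line 3: ['address'] (min_width=7, slack=4)
Line 4: ['take', 'for'] (min_width=8, slack=3)
Line 5: ['message'] (min_width=7, slack=4)
Line 6: ['rock', 'why'] (min_width=8, slack=3)
Line 7: ['table', 'white'] (min_width=11, slack=0)
Line 8: ['coffee'] (min_width=6, slack=5)
Line 9: ['letter', 'soft'] (min_width=11, slack=0)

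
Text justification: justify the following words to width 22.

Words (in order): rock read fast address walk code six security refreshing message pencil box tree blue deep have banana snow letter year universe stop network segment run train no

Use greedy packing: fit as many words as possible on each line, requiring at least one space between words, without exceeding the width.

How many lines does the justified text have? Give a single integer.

Answer: 8

Derivation:
Line 1: ['rock', 'read', 'fast', 'address'] (min_width=22, slack=0)
Line 2: ['walk', 'code', 'six', 'security'] (min_width=22, slack=0)
Line 3: ['refreshing', 'message'] (min_width=18, slack=4)
Line 4: ['pencil', 'box', 'tree', 'blue'] (min_width=20, slack=2)
Line 5: ['deep', 'have', 'banana', 'snow'] (min_width=21, slack=1)
Line 6: ['letter', 'year', 'universe'] (min_width=20, slack=2)
Line 7: ['stop', 'network', 'segment'] (min_width=20, slack=2)
Line 8: ['run', 'train', 'no'] (min_width=12, slack=10)
Total lines: 8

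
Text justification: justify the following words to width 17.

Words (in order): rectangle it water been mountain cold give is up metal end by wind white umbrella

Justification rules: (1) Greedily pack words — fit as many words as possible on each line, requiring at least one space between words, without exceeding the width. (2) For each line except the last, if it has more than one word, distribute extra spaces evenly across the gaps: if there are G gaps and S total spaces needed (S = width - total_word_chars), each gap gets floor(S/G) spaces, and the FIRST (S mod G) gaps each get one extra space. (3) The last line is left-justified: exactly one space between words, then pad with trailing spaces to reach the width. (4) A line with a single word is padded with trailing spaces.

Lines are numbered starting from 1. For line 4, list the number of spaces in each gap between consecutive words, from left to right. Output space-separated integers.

Answer: 2 1 1

Derivation:
Line 1: ['rectangle', 'it'] (min_width=12, slack=5)
Line 2: ['water', 'been'] (min_width=10, slack=7)
Line 3: ['mountain', 'cold'] (min_width=13, slack=4)
Line 4: ['give', 'is', 'up', 'metal'] (min_width=16, slack=1)
Line 5: ['end', 'by', 'wind', 'white'] (min_width=17, slack=0)
Line 6: ['umbrella'] (min_width=8, slack=9)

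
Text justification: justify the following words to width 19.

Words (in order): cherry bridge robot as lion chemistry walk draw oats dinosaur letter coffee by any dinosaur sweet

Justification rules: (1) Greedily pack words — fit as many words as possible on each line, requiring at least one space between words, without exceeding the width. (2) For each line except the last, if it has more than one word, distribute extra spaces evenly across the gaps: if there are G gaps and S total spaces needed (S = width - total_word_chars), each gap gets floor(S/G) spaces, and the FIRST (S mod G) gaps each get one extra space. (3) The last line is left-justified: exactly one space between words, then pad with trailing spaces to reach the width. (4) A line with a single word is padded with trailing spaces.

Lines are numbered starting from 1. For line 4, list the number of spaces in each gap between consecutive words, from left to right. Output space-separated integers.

Line 1: ['cherry', 'bridge', 'robot'] (min_width=19, slack=0)
Line 2: ['as', 'lion', 'chemistry'] (min_width=17, slack=2)
Line 3: ['walk', 'draw', 'oats'] (min_width=14, slack=5)
Line 4: ['dinosaur', 'letter'] (min_width=15, slack=4)
Line 5: ['coffee', 'by', 'any'] (min_width=13, slack=6)
Line 6: ['dinosaur', 'sweet'] (min_width=14, slack=5)

Answer: 5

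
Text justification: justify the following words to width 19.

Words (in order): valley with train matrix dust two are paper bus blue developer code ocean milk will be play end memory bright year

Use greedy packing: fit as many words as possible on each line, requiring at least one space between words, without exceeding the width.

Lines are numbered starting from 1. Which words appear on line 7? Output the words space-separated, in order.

Line 1: ['valley', 'with', 'train'] (min_width=17, slack=2)
Line 2: ['matrix', 'dust', 'two', 'are'] (min_width=19, slack=0)
Line 3: ['paper', 'bus', 'blue'] (min_width=14, slack=5)
Line 4: ['developer', 'code'] (min_width=14, slack=5)
Line 5: ['ocean', 'milk', 'will', 'be'] (min_width=18, slack=1)
Line 6: ['play', 'end', 'memory'] (min_width=15, slack=4)
Line 7: ['bright', 'year'] (min_width=11, slack=8)

Answer: bright year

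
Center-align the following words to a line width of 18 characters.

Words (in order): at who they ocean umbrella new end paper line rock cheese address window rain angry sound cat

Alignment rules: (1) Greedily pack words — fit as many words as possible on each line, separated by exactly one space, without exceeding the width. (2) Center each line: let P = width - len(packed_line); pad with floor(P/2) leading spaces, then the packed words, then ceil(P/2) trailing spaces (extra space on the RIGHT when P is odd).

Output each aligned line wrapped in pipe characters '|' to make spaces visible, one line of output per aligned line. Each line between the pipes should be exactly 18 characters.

Answer: |at who they ocean |
| umbrella new end |
| paper line rock  |
|  cheese address  |
|window rain angry |
|    sound cat     |

Derivation:
Line 1: ['at', 'who', 'they', 'ocean'] (min_width=17, slack=1)
Line 2: ['umbrella', 'new', 'end'] (min_width=16, slack=2)
Line 3: ['paper', 'line', 'rock'] (min_width=15, slack=3)
Line 4: ['cheese', 'address'] (min_width=14, slack=4)
Line 5: ['window', 'rain', 'angry'] (min_width=17, slack=1)
Line 6: ['sound', 'cat'] (min_width=9, slack=9)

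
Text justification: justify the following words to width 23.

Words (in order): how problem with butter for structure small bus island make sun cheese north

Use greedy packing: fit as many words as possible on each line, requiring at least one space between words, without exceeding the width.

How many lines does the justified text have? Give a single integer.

Answer: 4

Derivation:
Line 1: ['how', 'problem', 'with', 'butter'] (min_width=23, slack=0)
Line 2: ['for', 'structure', 'small', 'bus'] (min_width=23, slack=0)
Line 3: ['island', 'make', 'sun', 'cheese'] (min_width=22, slack=1)
Line 4: ['north'] (min_width=5, slack=18)
Total lines: 4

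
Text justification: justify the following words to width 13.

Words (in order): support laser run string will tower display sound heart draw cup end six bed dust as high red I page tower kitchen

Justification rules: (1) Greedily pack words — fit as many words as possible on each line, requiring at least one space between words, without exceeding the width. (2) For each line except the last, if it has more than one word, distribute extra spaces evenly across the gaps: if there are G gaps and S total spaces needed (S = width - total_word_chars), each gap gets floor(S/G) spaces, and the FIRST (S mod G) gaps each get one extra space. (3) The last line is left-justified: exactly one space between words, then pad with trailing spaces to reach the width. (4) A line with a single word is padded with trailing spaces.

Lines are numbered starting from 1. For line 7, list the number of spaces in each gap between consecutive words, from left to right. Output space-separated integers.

Answer: 2 2

Derivation:
Line 1: ['support', 'laser'] (min_width=13, slack=0)
Line 2: ['run', 'string'] (min_width=10, slack=3)
Line 3: ['will', 'tower'] (min_width=10, slack=3)
Line 4: ['display', 'sound'] (min_width=13, slack=0)
Line 5: ['heart', 'draw'] (min_width=10, slack=3)
Line 6: ['cup', 'end', 'six'] (min_width=11, slack=2)
Line 7: ['bed', 'dust', 'as'] (min_width=11, slack=2)
Line 8: ['high', 'red', 'I'] (min_width=10, slack=3)
Line 9: ['page', 'tower'] (min_width=10, slack=3)
Line 10: ['kitchen'] (min_width=7, slack=6)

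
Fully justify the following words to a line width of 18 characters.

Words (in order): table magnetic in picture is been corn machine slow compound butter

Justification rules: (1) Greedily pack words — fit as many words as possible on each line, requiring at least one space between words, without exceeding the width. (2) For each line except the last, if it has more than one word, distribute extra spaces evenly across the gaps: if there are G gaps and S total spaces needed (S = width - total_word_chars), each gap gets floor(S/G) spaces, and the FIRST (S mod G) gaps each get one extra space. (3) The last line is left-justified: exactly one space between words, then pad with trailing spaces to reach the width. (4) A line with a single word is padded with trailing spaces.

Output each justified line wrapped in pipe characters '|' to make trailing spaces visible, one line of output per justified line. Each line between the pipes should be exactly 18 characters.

Line 1: ['table', 'magnetic', 'in'] (min_width=17, slack=1)
Line 2: ['picture', 'is', 'been'] (min_width=15, slack=3)
Line 3: ['corn', 'machine', 'slow'] (min_width=17, slack=1)
Line 4: ['compound', 'butter'] (min_width=15, slack=3)

Answer: |table  magnetic in|
|picture   is  been|
|corn  machine slow|
|compound butter   |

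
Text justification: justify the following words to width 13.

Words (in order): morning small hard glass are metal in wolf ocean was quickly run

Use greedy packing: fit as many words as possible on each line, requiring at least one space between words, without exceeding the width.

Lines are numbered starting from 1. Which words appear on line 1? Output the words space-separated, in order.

Answer: morning small

Derivation:
Line 1: ['morning', 'small'] (min_width=13, slack=0)
Line 2: ['hard', 'glass'] (min_width=10, slack=3)
Line 3: ['are', 'metal', 'in'] (min_width=12, slack=1)
Line 4: ['wolf', 'ocean'] (min_width=10, slack=3)
Line 5: ['was', 'quickly'] (min_width=11, slack=2)
Line 6: ['run'] (min_width=3, slack=10)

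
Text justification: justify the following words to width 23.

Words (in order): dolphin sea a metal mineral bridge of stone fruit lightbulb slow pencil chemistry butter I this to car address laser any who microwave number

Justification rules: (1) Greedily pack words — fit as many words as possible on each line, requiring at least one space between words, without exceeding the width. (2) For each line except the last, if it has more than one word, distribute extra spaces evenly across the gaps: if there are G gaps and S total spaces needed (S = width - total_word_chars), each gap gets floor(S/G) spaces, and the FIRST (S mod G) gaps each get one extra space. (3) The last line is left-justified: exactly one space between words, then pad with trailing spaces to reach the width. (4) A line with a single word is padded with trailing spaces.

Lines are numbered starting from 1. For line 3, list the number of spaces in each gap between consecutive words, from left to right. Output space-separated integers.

Answer: 3 2

Derivation:
Line 1: ['dolphin', 'sea', 'a', 'metal'] (min_width=19, slack=4)
Line 2: ['mineral', 'bridge', 'of', 'stone'] (min_width=23, slack=0)
Line 3: ['fruit', 'lightbulb', 'slow'] (min_width=20, slack=3)
Line 4: ['pencil', 'chemistry', 'butter'] (min_width=23, slack=0)
Line 5: ['I', 'this', 'to', 'car', 'address'] (min_width=21, slack=2)
Line 6: ['laser', 'any', 'who', 'microwave'] (min_width=23, slack=0)
Line 7: ['number'] (min_width=6, slack=17)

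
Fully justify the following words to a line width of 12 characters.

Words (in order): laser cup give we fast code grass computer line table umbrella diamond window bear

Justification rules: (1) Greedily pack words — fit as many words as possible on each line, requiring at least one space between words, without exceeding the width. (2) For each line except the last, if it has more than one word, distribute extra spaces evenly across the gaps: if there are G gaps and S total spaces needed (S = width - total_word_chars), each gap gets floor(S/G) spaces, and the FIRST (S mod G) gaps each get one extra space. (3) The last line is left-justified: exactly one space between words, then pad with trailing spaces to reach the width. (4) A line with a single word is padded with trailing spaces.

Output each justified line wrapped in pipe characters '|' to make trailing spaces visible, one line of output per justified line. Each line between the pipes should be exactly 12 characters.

Answer: |laser    cup|
|give we fast|
|code   grass|
|computer    |
|line   table|
|umbrella    |
|diamond     |
|window bear |

Derivation:
Line 1: ['laser', 'cup'] (min_width=9, slack=3)
Line 2: ['give', 'we', 'fast'] (min_width=12, slack=0)
Line 3: ['code', 'grass'] (min_width=10, slack=2)
Line 4: ['computer'] (min_width=8, slack=4)
Line 5: ['line', 'table'] (min_width=10, slack=2)
Line 6: ['umbrella'] (min_width=8, slack=4)
Line 7: ['diamond'] (min_width=7, slack=5)
Line 8: ['window', 'bear'] (min_width=11, slack=1)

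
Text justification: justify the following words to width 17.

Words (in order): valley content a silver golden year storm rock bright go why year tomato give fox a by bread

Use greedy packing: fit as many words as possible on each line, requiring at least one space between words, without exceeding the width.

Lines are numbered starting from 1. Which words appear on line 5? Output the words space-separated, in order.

Answer: year tomato give

Derivation:
Line 1: ['valley', 'content', 'a'] (min_width=16, slack=1)
Line 2: ['silver', 'golden'] (min_width=13, slack=4)
Line 3: ['year', 'storm', 'rock'] (min_width=15, slack=2)
Line 4: ['bright', 'go', 'why'] (min_width=13, slack=4)
Line 5: ['year', 'tomato', 'give'] (min_width=16, slack=1)
Line 6: ['fox', 'a', 'by', 'bread'] (min_width=14, slack=3)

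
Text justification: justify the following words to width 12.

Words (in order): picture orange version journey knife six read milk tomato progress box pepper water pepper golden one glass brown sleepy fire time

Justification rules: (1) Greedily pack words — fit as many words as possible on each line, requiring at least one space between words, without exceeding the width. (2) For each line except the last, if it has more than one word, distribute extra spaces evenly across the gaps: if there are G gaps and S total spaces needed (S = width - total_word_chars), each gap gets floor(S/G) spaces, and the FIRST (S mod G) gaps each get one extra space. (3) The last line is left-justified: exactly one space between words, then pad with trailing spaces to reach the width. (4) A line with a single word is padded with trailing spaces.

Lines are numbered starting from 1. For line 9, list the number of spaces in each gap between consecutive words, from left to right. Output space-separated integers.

Line 1: ['picture'] (min_width=7, slack=5)
Line 2: ['orange'] (min_width=6, slack=6)
Line 3: ['version'] (min_width=7, slack=5)
Line 4: ['journey'] (min_width=7, slack=5)
Line 5: ['knife', 'six'] (min_width=9, slack=3)
Line 6: ['read', 'milk'] (min_width=9, slack=3)
Line 7: ['tomato'] (min_width=6, slack=6)
Line 8: ['progress', 'box'] (min_width=12, slack=0)
Line 9: ['pepper', 'water'] (min_width=12, slack=0)
Line 10: ['pepper'] (min_width=6, slack=6)
Line 11: ['golden', 'one'] (min_width=10, slack=2)
Line 12: ['glass', 'brown'] (min_width=11, slack=1)
Line 13: ['sleepy', 'fire'] (min_width=11, slack=1)
Line 14: ['time'] (min_width=4, slack=8)

Answer: 1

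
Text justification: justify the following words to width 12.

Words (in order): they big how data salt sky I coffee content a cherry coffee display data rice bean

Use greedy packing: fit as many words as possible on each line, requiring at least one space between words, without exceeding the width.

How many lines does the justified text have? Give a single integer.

Answer: 8

Derivation:
Line 1: ['they', 'big', 'how'] (min_width=12, slack=0)
Line 2: ['data', 'salt'] (min_width=9, slack=3)
Line 3: ['sky', 'I', 'coffee'] (min_width=12, slack=0)
Line 4: ['content', 'a'] (min_width=9, slack=3)
Line 5: ['cherry'] (min_width=6, slack=6)
Line 6: ['coffee'] (min_width=6, slack=6)
Line 7: ['display', 'data'] (min_width=12, slack=0)
Line 8: ['rice', 'bean'] (min_width=9, slack=3)
Total lines: 8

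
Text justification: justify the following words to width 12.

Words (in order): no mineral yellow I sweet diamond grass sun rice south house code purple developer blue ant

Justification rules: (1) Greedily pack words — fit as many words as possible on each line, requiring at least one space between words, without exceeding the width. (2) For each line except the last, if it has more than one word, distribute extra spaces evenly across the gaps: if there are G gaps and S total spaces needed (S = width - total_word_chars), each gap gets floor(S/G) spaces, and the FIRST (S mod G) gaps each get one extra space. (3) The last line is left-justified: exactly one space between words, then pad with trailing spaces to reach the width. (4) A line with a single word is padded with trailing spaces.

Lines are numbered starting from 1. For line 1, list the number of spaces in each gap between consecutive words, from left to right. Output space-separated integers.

Line 1: ['no', 'mineral'] (min_width=10, slack=2)
Line 2: ['yellow', 'I'] (min_width=8, slack=4)
Line 3: ['sweet'] (min_width=5, slack=7)
Line 4: ['diamond'] (min_width=7, slack=5)
Line 5: ['grass', 'sun'] (min_width=9, slack=3)
Line 6: ['rice', 'south'] (min_width=10, slack=2)
Line 7: ['house', 'code'] (min_width=10, slack=2)
Line 8: ['purple'] (min_width=6, slack=6)
Line 9: ['developer'] (min_width=9, slack=3)
Line 10: ['blue', 'ant'] (min_width=8, slack=4)

Answer: 3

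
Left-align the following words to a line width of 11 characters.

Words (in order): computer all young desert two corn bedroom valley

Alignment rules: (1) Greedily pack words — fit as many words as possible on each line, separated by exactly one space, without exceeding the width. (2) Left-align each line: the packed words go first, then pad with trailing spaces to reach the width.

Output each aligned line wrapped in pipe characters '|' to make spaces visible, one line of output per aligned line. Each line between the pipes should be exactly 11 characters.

Line 1: ['computer'] (min_width=8, slack=3)
Line 2: ['all', 'young'] (min_width=9, slack=2)
Line 3: ['desert', 'two'] (min_width=10, slack=1)
Line 4: ['corn'] (min_width=4, slack=7)
Line 5: ['bedroom'] (min_width=7, slack=4)
Line 6: ['valley'] (min_width=6, slack=5)

Answer: |computer   |
|all young  |
|desert two |
|corn       |
|bedroom    |
|valley     |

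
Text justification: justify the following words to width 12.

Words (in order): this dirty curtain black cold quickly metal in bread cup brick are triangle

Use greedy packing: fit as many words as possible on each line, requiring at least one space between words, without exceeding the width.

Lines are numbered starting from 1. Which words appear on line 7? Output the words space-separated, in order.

Answer: brick are

Derivation:
Line 1: ['this', 'dirty'] (min_width=10, slack=2)
Line 2: ['curtain'] (min_width=7, slack=5)
Line 3: ['black', 'cold'] (min_width=10, slack=2)
Line 4: ['quickly'] (min_width=7, slack=5)
Line 5: ['metal', 'in'] (min_width=8, slack=4)
Line 6: ['bread', 'cup'] (min_width=9, slack=3)
Line 7: ['brick', 'are'] (min_width=9, slack=3)
Line 8: ['triangle'] (min_width=8, slack=4)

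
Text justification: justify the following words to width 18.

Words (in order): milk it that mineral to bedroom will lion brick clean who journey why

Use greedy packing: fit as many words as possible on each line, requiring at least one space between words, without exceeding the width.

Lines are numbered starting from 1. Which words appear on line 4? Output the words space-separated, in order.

Answer: clean who journey

Derivation:
Line 1: ['milk', 'it', 'that'] (min_width=12, slack=6)
Line 2: ['mineral', 'to', 'bedroom'] (min_width=18, slack=0)
Line 3: ['will', 'lion', 'brick'] (min_width=15, slack=3)
Line 4: ['clean', 'who', 'journey'] (min_width=17, slack=1)
Line 5: ['why'] (min_width=3, slack=15)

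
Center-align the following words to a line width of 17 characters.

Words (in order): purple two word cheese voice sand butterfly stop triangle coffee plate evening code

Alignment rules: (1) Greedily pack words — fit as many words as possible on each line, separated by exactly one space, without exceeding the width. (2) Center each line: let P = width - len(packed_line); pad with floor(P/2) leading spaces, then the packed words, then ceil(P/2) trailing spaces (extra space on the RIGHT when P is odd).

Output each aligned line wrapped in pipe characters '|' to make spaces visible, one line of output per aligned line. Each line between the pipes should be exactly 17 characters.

Answer: | purple two word |
|cheese voice sand|
| butterfly stop  |
| triangle coffee |
|  plate evening  |
|      code       |

Derivation:
Line 1: ['purple', 'two', 'word'] (min_width=15, slack=2)
Line 2: ['cheese', 'voice', 'sand'] (min_width=17, slack=0)
Line 3: ['butterfly', 'stop'] (min_width=14, slack=3)
Line 4: ['triangle', 'coffee'] (min_width=15, slack=2)
Line 5: ['plate', 'evening'] (min_width=13, slack=4)
Line 6: ['code'] (min_width=4, slack=13)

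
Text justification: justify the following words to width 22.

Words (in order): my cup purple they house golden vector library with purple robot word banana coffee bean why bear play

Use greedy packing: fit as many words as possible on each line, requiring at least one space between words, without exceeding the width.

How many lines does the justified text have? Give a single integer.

Line 1: ['my', 'cup', 'purple', 'they'] (min_width=18, slack=4)
Line 2: ['house', 'golden', 'vector'] (min_width=19, slack=3)
Line 3: ['library', 'with', 'purple'] (min_width=19, slack=3)
Line 4: ['robot', 'word', 'banana'] (min_width=17, slack=5)
Line 5: ['coffee', 'bean', 'why', 'bear'] (min_width=20, slack=2)
Line 6: ['play'] (min_width=4, slack=18)
Total lines: 6

Answer: 6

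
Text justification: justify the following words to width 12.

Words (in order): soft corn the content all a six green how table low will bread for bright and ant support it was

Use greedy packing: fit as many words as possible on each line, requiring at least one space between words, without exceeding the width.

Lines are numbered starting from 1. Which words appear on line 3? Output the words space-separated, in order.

Answer: all a six

Derivation:
Line 1: ['soft', 'corn'] (min_width=9, slack=3)
Line 2: ['the', 'content'] (min_width=11, slack=1)
Line 3: ['all', 'a', 'six'] (min_width=9, slack=3)
Line 4: ['green', 'how'] (min_width=9, slack=3)
Line 5: ['table', 'low'] (min_width=9, slack=3)
Line 6: ['will', 'bread'] (min_width=10, slack=2)
Line 7: ['for', 'bright'] (min_width=10, slack=2)
Line 8: ['and', 'ant'] (min_width=7, slack=5)
Line 9: ['support', 'it'] (min_width=10, slack=2)
Line 10: ['was'] (min_width=3, slack=9)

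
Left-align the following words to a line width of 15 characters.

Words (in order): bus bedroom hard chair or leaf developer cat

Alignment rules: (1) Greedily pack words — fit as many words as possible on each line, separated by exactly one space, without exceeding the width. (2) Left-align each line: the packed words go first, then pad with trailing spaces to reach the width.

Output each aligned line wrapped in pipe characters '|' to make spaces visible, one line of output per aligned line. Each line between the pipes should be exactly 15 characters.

Answer: |bus bedroom    |
|hard chair or  |
|leaf developer |
|cat            |

Derivation:
Line 1: ['bus', 'bedroom'] (min_width=11, slack=4)
Line 2: ['hard', 'chair', 'or'] (min_width=13, slack=2)
Line 3: ['leaf', 'developer'] (min_width=14, slack=1)
Line 4: ['cat'] (min_width=3, slack=12)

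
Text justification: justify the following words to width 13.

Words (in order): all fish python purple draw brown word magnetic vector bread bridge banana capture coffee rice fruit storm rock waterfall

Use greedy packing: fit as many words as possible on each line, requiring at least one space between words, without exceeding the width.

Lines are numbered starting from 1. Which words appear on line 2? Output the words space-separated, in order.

Answer: python purple

Derivation:
Line 1: ['all', 'fish'] (min_width=8, slack=5)
Line 2: ['python', 'purple'] (min_width=13, slack=0)
Line 3: ['draw', 'brown'] (min_width=10, slack=3)
Line 4: ['word', 'magnetic'] (min_width=13, slack=0)
Line 5: ['vector', 'bread'] (min_width=12, slack=1)
Line 6: ['bridge', 'banana'] (min_width=13, slack=0)
Line 7: ['capture'] (min_width=7, slack=6)
Line 8: ['coffee', 'rice'] (min_width=11, slack=2)
Line 9: ['fruit', 'storm'] (min_width=11, slack=2)
Line 10: ['rock'] (min_width=4, slack=9)
Line 11: ['waterfall'] (min_width=9, slack=4)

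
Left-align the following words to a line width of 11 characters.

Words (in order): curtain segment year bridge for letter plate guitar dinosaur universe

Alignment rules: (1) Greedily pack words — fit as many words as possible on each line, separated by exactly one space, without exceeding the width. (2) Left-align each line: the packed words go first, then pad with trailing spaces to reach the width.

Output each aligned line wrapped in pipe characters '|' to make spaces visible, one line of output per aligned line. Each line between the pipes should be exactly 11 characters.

Line 1: ['curtain'] (min_width=7, slack=4)
Line 2: ['segment'] (min_width=7, slack=4)
Line 3: ['year', 'bridge'] (min_width=11, slack=0)
Line 4: ['for', 'letter'] (min_width=10, slack=1)
Line 5: ['plate'] (min_width=5, slack=6)
Line 6: ['guitar'] (min_width=6, slack=5)
Line 7: ['dinosaur'] (min_width=8, slack=3)
Line 8: ['universe'] (min_width=8, slack=3)

Answer: |curtain    |
|segment    |
|year bridge|
|for letter |
|plate      |
|guitar     |
|dinosaur   |
|universe   |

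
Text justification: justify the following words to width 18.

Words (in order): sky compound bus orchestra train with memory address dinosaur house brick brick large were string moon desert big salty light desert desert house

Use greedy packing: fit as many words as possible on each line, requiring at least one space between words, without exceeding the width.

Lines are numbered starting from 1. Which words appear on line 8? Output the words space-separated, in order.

Answer: salty light desert

Derivation:
Line 1: ['sky', 'compound', 'bus'] (min_width=16, slack=2)
Line 2: ['orchestra', 'train'] (min_width=15, slack=3)
Line 3: ['with', 'memory'] (min_width=11, slack=7)
Line 4: ['address', 'dinosaur'] (min_width=16, slack=2)
Line 5: ['house', 'brick', 'brick'] (min_width=17, slack=1)
Line 6: ['large', 'were', 'string'] (min_width=17, slack=1)
Line 7: ['moon', 'desert', 'big'] (min_width=15, slack=3)
Line 8: ['salty', 'light', 'desert'] (min_width=18, slack=0)
Line 9: ['desert', 'house'] (min_width=12, slack=6)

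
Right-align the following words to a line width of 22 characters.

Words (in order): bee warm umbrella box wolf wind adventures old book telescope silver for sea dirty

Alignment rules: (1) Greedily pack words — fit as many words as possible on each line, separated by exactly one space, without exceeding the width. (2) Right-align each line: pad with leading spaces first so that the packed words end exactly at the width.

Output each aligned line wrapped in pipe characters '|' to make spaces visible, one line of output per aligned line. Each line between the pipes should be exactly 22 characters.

Line 1: ['bee', 'warm', 'umbrella', 'box'] (min_width=21, slack=1)
Line 2: ['wolf', 'wind', 'adventures'] (min_width=20, slack=2)
Line 3: ['old', 'book', 'telescope'] (min_width=18, slack=4)
Line 4: ['silver', 'for', 'sea', 'dirty'] (min_width=20, slack=2)

Answer: | bee warm umbrella box|
|  wolf wind adventures|
|    old book telescope|
|  silver for sea dirty|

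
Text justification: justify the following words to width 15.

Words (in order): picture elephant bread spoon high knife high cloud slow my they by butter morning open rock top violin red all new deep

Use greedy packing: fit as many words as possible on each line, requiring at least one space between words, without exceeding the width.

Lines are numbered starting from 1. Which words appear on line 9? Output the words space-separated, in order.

Line 1: ['picture'] (min_width=7, slack=8)
Line 2: ['elephant', 'bread'] (min_width=14, slack=1)
Line 3: ['spoon', 'high'] (min_width=10, slack=5)
Line 4: ['knife', 'high'] (min_width=10, slack=5)
Line 5: ['cloud', 'slow', 'my'] (min_width=13, slack=2)
Line 6: ['they', 'by', 'butter'] (min_width=14, slack=1)
Line 7: ['morning', 'open'] (min_width=12, slack=3)
Line 8: ['rock', 'top', 'violin'] (min_width=15, slack=0)
Line 9: ['red', 'all', 'new'] (min_width=11, slack=4)
Line 10: ['deep'] (min_width=4, slack=11)

Answer: red all new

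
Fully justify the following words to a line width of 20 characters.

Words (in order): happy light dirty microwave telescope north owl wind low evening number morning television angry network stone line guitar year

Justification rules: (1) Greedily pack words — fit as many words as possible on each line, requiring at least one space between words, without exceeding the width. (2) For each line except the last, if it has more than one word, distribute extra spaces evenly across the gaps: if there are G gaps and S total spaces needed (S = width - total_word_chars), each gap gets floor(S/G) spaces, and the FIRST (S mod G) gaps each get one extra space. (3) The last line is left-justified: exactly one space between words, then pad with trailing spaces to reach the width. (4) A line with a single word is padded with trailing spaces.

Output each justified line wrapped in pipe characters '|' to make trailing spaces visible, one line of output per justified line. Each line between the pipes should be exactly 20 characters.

Line 1: ['happy', 'light', 'dirty'] (min_width=17, slack=3)
Line 2: ['microwave', 'telescope'] (min_width=19, slack=1)
Line 3: ['north', 'owl', 'wind', 'low'] (min_width=18, slack=2)
Line 4: ['evening', 'number'] (min_width=14, slack=6)
Line 5: ['morning', 'television'] (min_width=18, slack=2)
Line 6: ['angry', 'network', 'stone'] (min_width=19, slack=1)
Line 7: ['line', 'guitar', 'year'] (min_width=16, slack=4)

Answer: |happy   light  dirty|
|microwave  telescope|
|north  owl  wind low|
|evening       number|
|morning   television|
|angry  network stone|
|line guitar year    |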